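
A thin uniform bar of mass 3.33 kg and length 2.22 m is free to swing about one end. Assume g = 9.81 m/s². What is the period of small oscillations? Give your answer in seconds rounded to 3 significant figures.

For a physical pendulum T = 2π√(I/(mgd)), with d = 1.110 m from pivot to centre of mass.
I_cm = mL²/12 = 3.33 × 2.22²/12 = 1.368 kg·m²; I = I_cm + md² = 1.368 + 3.33 × 1.110² = 5.471 kg·m².
T = 2π√(5.471/(3.33 × 9.81 × 1.110)) = 2.44 s.

2.44 s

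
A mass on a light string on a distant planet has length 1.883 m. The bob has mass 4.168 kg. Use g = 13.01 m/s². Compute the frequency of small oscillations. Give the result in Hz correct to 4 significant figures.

0.4183 Hz

T = 2π√(L/g) = 2π√(1.883/13.01) = 2.3904 s, so f = 1/T = 0.4183 Hz.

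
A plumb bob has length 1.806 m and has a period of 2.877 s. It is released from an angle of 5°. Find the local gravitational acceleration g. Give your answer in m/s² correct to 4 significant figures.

From T = 2π√(L/g), g = 4π²L/T² = 4π² × 1.806/2.8770² = 8.614 m/s².

8.614 m/s²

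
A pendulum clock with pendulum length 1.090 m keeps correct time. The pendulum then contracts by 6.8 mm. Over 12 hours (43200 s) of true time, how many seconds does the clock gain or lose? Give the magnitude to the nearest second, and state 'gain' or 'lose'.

T ∝ √L, so T'/T = √(1.08320/1.090) = 0.996876.
In 43200 s of true time the clock registers 43200/0.996876 = 43335.4 s, so it gains 135 s.

gain 135 s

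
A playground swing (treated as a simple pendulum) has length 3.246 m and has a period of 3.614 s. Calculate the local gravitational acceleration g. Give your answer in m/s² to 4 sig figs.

From T = 2π√(L/g), g = 4π²L/T² = 4π² × 3.246/3.6140² = 9.811 m/s².

9.811 m/s²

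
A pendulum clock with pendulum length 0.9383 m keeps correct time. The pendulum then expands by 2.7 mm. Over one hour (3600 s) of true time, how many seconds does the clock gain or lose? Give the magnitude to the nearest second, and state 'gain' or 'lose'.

lose 5 s

T ∝ √L, so T'/T = √(0.94100/0.9383) = 1.00144.
In 3600 s of true time the clock registers 3600/1.00144 = 3594.8 s, so it loses 5 s.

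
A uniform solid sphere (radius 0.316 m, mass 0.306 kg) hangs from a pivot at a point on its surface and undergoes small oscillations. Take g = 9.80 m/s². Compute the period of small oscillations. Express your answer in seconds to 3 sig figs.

1.33 s

I_cm = (2/5)mr² = 0.01222 kg·m². The pivot is at distance d = 0.316 m from the centre of mass.
By the parallel-axis theorem, I = I_cm + md² = 0.01222 + 0.03056 = 0.04278 kg·m².
T = 2π√(I/(mgd)) = 2π√(0.04278/(0.306 × 9.80 × 0.316)) = 1.33 s.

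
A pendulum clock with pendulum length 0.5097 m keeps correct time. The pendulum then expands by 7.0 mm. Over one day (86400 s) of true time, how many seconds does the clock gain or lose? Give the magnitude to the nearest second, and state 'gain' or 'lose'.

lose 587 s

T ∝ √L, so T'/T = √(0.51670/0.5097) = 1.00684.
In 86400 s of true time the clock registers 86400/1.00684 = 85812.8 s, so it loses 587 s.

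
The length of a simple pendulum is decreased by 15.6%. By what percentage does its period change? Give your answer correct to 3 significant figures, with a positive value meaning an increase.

T ∝ √L, so T'/T = √(0.8440) = 0.9187.
Percentage change in T = (0.9187 − 1) × 100% = -8.13%.

-8.13%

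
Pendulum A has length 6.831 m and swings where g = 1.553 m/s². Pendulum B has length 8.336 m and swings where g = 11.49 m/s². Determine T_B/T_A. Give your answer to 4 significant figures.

T = 2π√(L/g), so T_B/T_A = √((L_B/g_B)/(L_A/g_A)) = √((8.336/11.49)/(6.831/1.553)) = 0.4061.

0.4061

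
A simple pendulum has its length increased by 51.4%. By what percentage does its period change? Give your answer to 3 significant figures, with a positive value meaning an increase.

23.0%

T ∝ √L, so T'/T = √(1.514) = 1.230.
Percentage change in T = (1.230 − 1) × 100% = 23.0%.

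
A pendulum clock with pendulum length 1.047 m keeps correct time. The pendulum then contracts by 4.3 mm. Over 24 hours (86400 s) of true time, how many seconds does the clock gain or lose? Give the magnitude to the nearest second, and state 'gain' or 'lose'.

T ∝ √L, so T'/T = √(1.04270/1.047) = 0.997944.
In 86400 s of true time the clock registers 86400/0.997944 = 86578.0 s, so it gains 178 s.

gain 178 s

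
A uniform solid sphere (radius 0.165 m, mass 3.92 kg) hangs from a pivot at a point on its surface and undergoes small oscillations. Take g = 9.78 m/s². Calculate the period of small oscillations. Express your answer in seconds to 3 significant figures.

0.966 s

I_cm = (2/5)mr² = 0.04269 kg·m². The pivot is at distance d = 0.165 m from the centre of mass.
By the parallel-axis theorem, I = I_cm + md² = 0.04269 + 0.1067 = 0.1494 kg·m².
T = 2π√(I/(mgd)) = 2π√(0.1494/(3.92 × 9.78 × 0.165)) = 0.966 s.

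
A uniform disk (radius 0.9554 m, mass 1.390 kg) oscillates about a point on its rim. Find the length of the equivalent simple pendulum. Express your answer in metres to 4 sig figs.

1.433 m

The equivalent simple-pendulum length is L_eq = I/(md), where I is about the pivot and d = 0.95540 m.
I_cm = ½mR² = 0.63439 kg·m², so I = I_cm + md² = 0.63439 + 1.2688 = 1.9032 kg·m².
L_eq = 1.9032/(1.390 × 0.95540) = 1.433 m.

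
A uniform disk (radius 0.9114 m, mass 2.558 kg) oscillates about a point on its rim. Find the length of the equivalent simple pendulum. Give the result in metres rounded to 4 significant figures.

The equivalent simple-pendulum length is L_eq = I/(md), where I is about the pivot and d = 0.91140 m.
I_cm = ½mR² = 1.0624 kg·m², so I = I_cm + md² = 1.0624 + 2.1248 = 3.1872 kg·m².
L_eq = 3.1872/(2.558 × 0.91140) = 1.367 m.

1.367 m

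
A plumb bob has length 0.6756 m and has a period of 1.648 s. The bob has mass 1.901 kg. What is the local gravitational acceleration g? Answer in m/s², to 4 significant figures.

From T = 2π√(L/g), g = 4π²L/T² = 4π² × 0.6756/1.6480² = 9.821 m/s².

9.821 m/s²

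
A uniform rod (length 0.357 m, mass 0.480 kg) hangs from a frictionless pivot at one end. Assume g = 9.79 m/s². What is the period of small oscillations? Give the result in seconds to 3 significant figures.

0.980 s

For a physical pendulum T = 2π√(I/(mgd)), with d = 0.1785 m from pivot to centre of mass.
I_cm = mL²/12 = 0.480 × 0.357²/12 = 0.005098 kg·m²; I = I_cm + md² = 0.005098 + 0.480 × 0.1785² = 0.02039 kg·m².
T = 2π√(0.02039/(0.480 × 9.79 × 0.1785)) = 0.980 s.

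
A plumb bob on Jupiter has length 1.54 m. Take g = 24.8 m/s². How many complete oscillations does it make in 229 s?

T = 2π√(L/g) = 2π√(1.54/24.8) = 1.566 s.
Number of complete oscillations = ⌊229/1.566⌋ = ⌊146.3⌋ = 146.

146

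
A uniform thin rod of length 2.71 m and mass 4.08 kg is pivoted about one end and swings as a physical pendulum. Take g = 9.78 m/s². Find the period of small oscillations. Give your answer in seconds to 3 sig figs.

For a physical pendulum T = 2π√(I/(mgd)), with d = 1.355 m from pivot to centre of mass.
I_cm = mL²/12 = 4.08 × 2.71²/12 = 2.497 kg·m²; I = I_cm + md² = 2.497 + 4.08 × 1.355² = 9.988 kg·m².
T = 2π√(9.988/(4.08 × 9.78 × 1.355)) = 2.70 s.

2.70 s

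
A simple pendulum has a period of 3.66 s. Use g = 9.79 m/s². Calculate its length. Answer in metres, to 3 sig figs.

3.32 m

From T = 2π√(L/g), L = gT²/(4π²) = 9.79 × 3.660²/(4π²) = 3.32 m.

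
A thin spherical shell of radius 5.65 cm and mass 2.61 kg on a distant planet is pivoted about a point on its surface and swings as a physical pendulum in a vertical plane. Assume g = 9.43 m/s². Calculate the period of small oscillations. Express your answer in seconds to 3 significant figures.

0.628 s

I_cm = (2/3)mr² = 0.005555 kg·m². The pivot is at distance d = 0.0565 m from the centre of mass.
By the parallel-axis theorem, I = I_cm + md² = 0.005555 + 0.008332 = 0.01389 kg·m².
T = 2π√(I/(mgd)) = 2π√(0.01389/(2.61 × 9.43 × 0.0565)) = 0.628 s.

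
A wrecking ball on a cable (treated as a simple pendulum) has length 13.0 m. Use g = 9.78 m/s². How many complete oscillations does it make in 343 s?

47

T = 2π√(L/g) = 2π√(13.0/9.78) = 7.244 s.
Number of complete oscillations = ⌊343/7.244⌋ = ⌊47.35⌋ = 47.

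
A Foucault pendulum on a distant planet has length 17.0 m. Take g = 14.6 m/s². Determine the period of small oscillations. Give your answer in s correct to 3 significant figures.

6.78 s

T = 2π√(L/g) = 2π√(17.0/14.6) = 2π × 1.079 = 6.78 s.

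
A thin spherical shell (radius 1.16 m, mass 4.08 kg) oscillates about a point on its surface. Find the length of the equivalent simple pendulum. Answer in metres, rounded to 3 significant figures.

1.93 m

The equivalent simple-pendulum length is L_eq = I/(md), where I is about the pivot and d = 1.160 m.
I_cm = (2/3)mR² = 3.660 kg·m², so I = I_cm + md² = 3.660 + 5.490 = 9.150 kg·m².
L_eq = 9.150/(4.08 × 1.160) = 1.93 m.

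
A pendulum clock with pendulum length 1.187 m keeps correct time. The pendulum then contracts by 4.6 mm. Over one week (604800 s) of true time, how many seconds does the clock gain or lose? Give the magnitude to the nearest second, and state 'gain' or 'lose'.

T ∝ √L, so T'/T = √(1.18240/1.187) = 0.998060.
In 604800 s of true time the clock registers 604800/0.998060 = 605975.3 s, so it gains 1175 s.

gain 1175 s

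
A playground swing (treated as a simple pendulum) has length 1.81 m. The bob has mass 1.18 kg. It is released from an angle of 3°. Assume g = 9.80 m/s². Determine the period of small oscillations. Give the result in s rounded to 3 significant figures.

T = 2π√(L/g) = 2π√(1.81/9.80) = 2π × 0.4298 = 2.70 s.

2.70 s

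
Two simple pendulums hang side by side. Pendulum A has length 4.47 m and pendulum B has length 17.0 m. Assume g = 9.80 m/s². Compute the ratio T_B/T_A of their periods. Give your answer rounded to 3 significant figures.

1.95

T ∝ √L, so T_B/T_A = √(L_B/L_A) = √(17.0/4.47) = 1.95.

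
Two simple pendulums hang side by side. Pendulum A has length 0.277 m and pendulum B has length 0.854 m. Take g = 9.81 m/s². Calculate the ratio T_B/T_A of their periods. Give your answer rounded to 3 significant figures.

T ∝ √L, so T_B/T_A = √(L_B/L_A) = √(0.854/0.277) = 1.76.

1.76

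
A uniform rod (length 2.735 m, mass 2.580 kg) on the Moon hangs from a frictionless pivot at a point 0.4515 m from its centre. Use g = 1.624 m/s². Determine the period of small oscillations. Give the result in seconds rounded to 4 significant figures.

For a physical pendulum T = 2π√(I/(mgd)), with d = 0.45150 m from pivot to centre of mass.
I_cm = mL²/12 = 2.580 × 2.735²/12 = 1.6082 kg·m²; I = I_cm + md² = 1.6082 + 2.580 × 0.45150² = 2.1342 kg·m².
T = 2π√(2.1342/(2.580 × 1.624 × 0.45150)) = 6.674 s.

6.674 s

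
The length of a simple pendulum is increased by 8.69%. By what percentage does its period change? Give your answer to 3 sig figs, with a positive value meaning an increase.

T ∝ √L, so T'/T = √(1.087) = 1.043.
Percentage change in T = (1.043 − 1) × 100% = 4.25%.

4.25%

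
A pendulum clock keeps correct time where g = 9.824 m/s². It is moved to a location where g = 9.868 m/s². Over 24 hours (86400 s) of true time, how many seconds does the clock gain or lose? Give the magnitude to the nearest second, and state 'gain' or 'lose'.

The clock's period scales as T ∝ 1/√g, so T'/T = √(9.824/9.868) = 0.997768.
In 86400 s of true time the clock registers 86400/0.997768 = 86593.3 s, so it gains 193 s.

gain 193 s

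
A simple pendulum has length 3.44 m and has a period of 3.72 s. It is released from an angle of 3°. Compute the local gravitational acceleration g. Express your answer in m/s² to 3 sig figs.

9.81 m/s²

From T = 2π√(L/g), g = 4π²L/T² = 4π² × 3.44/3.720² = 9.81 m/s².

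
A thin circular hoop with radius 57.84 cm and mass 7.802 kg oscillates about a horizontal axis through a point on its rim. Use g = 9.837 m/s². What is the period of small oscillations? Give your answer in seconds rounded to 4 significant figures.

2.155 s

I_cm = mr² = 2.6101 kg·m². The pivot is at distance d = 0.5784 m from the centre of mass.
By the parallel-axis theorem, I = I_cm + md² = 2.6101 + 2.6101 = 5.2203 kg·m².
T = 2π√(I/(mgd)) = 2π√(5.2203/(7.802 × 9.837 × 0.5784)) = 2.155 s.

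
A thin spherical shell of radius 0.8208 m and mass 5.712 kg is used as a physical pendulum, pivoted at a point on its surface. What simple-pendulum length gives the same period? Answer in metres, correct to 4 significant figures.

1.368 m

The equivalent simple-pendulum length is L_eq = I/(md), where I is about the pivot and d = 0.82080 m.
I_cm = (2/3)mR² = 2.5655 kg·m², so I = I_cm + md² = 2.5655 + 3.8482 = 6.4137 kg·m².
L_eq = 6.4137/(5.712 × 0.82080) = 1.368 m.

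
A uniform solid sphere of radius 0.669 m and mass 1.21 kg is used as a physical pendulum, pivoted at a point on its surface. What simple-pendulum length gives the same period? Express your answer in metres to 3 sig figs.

0.937 m

The equivalent simple-pendulum length is L_eq = I/(md), where I is about the pivot and d = 0.6690 m.
I_cm = (2/5)mR² = 0.2166 kg·m², so I = I_cm + md² = 0.2166 + 0.5415 = 0.7582 kg·m².
L_eq = 0.7582/(1.21 × 0.6690) = 0.937 m.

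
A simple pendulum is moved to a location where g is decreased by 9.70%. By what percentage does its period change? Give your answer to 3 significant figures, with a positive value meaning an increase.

T ∝ 1/√g, so T'/T = 1/√(0.9030) = 1.052.
Percentage change in T = (1.052 − 1) × 100% = 5.23%.

5.23%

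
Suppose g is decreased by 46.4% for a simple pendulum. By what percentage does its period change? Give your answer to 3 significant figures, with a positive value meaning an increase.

T ∝ 1/√g, so T'/T = 1/√(0.5360) = 1.366.
Percentage change in T = (1.366 − 1) × 100% = 36.6%.

36.6%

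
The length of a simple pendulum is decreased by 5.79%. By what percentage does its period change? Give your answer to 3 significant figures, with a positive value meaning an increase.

-2.94%

T ∝ √L, so T'/T = √(0.9421) = 0.9706.
Percentage change in T = (0.9706 − 1) × 100% = -2.94%.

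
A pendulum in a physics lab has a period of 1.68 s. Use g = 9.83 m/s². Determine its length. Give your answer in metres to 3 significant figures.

0.703 m

From T = 2π√(L/g), L = gT²/(4π²) = 9.83 × 1.680²/(4π²) = 0.703 m.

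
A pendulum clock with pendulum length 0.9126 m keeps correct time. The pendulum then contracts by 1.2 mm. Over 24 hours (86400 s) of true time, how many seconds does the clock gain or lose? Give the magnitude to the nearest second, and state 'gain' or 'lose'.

T ∝ √L, so T'/T = √(0.91140/0.9126) = 0.999342.
In 86400 s of true time the clock registers 86400/0.999342 = 86456.9 s, so it gains 57 s.

gain 57 s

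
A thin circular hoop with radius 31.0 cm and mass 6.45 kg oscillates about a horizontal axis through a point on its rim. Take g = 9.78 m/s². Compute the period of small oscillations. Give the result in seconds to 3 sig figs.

1.58 s

I_cm = mr² = 0.6198 kg·m². The pivot is at distance d = 0.310 m from the centre of mass.
By the parallel-axis theorem, I = I_cm + md² = 0.6198 + 0.6198 = 1.240 kg·m².
T = 2π√(I/(mgd)) = 2π√(1.240/(6.45 × 9.78 × 0.310)) = 1.58 s.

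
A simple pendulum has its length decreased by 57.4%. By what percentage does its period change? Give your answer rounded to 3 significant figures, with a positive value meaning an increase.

T ∝ √L, so T'/T = √(0.4260) = 0.6527.
Percentage change in T = (0.6527 − 1) × 100% = -34.7%.

-34.7%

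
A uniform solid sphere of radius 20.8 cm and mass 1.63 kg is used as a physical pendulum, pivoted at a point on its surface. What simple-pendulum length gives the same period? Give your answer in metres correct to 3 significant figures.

The equivalent simple-pendulum length is L_eq = I/(md), where I is about the pivot and d = 0.2080 m.
I_cm = (2/5)mR² = 0.02821 kg·m², so I = I_cm + md² = 0.02821 + 0.07052 = 0.09873 kg·m².
L_eq = 0.09873/(1.63 × 0.2080) = 0.291 m.

0.291 m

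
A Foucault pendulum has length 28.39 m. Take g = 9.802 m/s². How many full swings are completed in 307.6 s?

T = 2π√(L/g) = 2π√(28.39/9.802) = 10.693 s.
Number of complete oscillations = ⌊307.6/10.693⌋ = ⌊28.766⌋ = 28.

28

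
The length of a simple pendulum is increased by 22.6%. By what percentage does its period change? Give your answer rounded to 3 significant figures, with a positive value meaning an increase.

T ∝ √L, so T'/T = √(1.226) = 1.107.
Percentage change in T = (1.107 − 1) × 100% = 10.7%.

10.7%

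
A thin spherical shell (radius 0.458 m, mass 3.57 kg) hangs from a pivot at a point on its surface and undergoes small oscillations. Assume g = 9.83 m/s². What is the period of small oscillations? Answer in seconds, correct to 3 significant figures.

1.75 s

I_cm = (2/3)mr² = 0.4992 kg·m². The pivot is at distance d = 0.458 m from the centre of mass.
By the parallel-axis theorem, I = I_cm + md² = 0.4992 + 0.7489 = 1.248 kg·m².
T = 2π√(I/(mgd)) = 2π√(1.248/(3.57 × 9.83 × 0.458)) = 1.75 s.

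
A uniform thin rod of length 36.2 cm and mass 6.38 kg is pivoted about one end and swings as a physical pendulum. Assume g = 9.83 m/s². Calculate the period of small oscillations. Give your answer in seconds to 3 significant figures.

0.984 s

For a physical pendulum T = 2π√(I/(mgd)), with d = 0.1810 m from pivot to centre of mass.
I_cm = mL²/12 = 6.38 × 0.362²/12 = 0.06967 kg·m²; I = I_cm + md² = 0.06967 + 6.38 × 0.1810² = 0.2787 kg·m².
T = 2π√(0.2787/(6.38 × 9.83 × 0.1810)) = 0.984 s.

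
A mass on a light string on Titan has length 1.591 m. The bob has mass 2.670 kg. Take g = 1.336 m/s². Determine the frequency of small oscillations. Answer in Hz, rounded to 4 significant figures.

0.1458 Hz

T = 2π√(L/g) = 2π√(1.591/1.336) = 6.8566 s, so f = 1/T = 0.1458 Hz.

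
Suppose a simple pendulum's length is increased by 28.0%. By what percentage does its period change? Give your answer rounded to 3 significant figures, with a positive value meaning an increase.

T ∝ √L, so T'/T = √(1.280) = 1.131.
Percentage change in T = (1.131 − 1) × 100% = 13.1%.

13.1%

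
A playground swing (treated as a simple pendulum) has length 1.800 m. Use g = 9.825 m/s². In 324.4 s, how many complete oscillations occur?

120

T = 2π√(L/g) = 2π√(1.800/9.825) = 2.6894 s.
Number of complete oscillations = ⌊324.4/2.6894⌋ = ⌊120.62⌋ = 120.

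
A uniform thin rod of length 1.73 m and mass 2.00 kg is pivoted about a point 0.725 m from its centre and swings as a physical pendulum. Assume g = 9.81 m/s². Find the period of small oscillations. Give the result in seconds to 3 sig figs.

2.07 s

For a physical pendulum T = 2π√(I/(mgd)), with d = 0.7250 m from pivot to centre of mass.
I_cm = mL²/12 = 2.00 × 1.73²/12 = 0.4988 kg·m²; I = I_cm + md² = 0.4988 + 2.00 × 0.7250² = 1.550 kg·m².
T = 2π√(1.550/(2.00 × 9.81 × 0.7250)) = 2.07 s.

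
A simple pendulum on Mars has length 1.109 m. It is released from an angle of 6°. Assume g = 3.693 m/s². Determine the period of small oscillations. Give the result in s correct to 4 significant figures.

3.443 s

T = 2π√(L/g) = 2π√(1.109/3.693) = 2π × 0.54799 = 3.443 s.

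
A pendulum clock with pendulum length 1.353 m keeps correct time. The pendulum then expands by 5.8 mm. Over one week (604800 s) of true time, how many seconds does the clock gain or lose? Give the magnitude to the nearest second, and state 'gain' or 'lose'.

lose 1292 s

T ∝ √L, so T'/T = √(1.35880/1.353) = 1.00214.
In 604800 s of true time the clock registers 604800/1.00214 = 603507.8 s, so it loses 1292 s.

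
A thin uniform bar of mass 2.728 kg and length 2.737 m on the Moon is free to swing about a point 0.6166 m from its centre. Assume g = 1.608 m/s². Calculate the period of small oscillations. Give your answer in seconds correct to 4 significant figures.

6.324 s

For a physical pendulum T = 2π√(I/(mgd)), with d = 0.61660 m from pivot to centre of mass.
I_cm = mL²/12 = 2.728 × 2.737²/12 = 1.7030 kg·m²; I = I_cm + md² = 1.7030 + 2.728 × 0.61660² = 2.7402 kg·m².
T = 2π√(2.7402/(2.728 × 1.608 × 0.61660)) = 6.324 s.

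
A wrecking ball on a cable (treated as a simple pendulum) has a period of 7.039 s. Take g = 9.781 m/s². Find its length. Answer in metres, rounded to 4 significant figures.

12.28 m

From T = 2π√(L/g), L = gT²/(4π²) = 9.781 × 7.0390²/(4π²) = 12.28 m.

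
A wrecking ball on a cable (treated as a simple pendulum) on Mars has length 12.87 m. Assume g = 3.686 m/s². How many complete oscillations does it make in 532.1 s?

45

T = 2π√(L/g) = 2π√(12.87/3.686) = 11.741 s.
Number of complete oscillations = ⌊532.1/11.741⌋ = ⌊45.321⌋ = 45.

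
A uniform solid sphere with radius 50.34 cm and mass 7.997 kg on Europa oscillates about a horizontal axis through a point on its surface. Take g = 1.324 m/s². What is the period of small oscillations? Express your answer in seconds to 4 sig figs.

4.584 s

I_cm = (2/5)mr² = 0.81061 kg·m². The pivot is at distance d = 0.5034 m from the centre of mass.
By the parallel-axis theorem, I = I_cm + md² = 0.81061 + 2.0265 = 2.8371 kg·m².
T = 2π√(I/(mgd)) = 2π√(2.8371/(7.997 × 1.324 × 0.5034)) = 4.584 s.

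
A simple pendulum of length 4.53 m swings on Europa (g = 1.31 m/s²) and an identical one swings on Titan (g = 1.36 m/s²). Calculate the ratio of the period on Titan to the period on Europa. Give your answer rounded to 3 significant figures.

0.981

T ∝ 1/√g, so T₂/T₁ = √(g₁/g₂) = √(1.31/1.36) = 0.981.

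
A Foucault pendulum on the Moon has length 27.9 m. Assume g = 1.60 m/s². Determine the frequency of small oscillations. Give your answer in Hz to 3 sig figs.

T = 2π√(L/g) = 2π√(27.9/1.60) = 26.24 s, so f = 1/T = 0.0381 Hz.

0.0381 Hz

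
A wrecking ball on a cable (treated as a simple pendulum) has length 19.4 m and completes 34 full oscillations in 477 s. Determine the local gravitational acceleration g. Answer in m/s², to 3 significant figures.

T = 477/34 = 14.03 s.
From T = 2π√(L/g), g = 4π²L/T² = 4π² × 19.4/14.03² = 3.89 m/s².

3.89 m/s²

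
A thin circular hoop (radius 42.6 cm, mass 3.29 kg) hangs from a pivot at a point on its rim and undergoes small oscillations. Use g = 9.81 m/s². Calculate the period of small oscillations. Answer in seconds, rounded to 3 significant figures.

1.85 s

I_cm = mr² = 0.5971 kg·m². The pivot is at distance d = 0.426 m from the centre of mass.
By the parallel-axis theorem, I = I_cm + md² = 0.5971 + 0.5971 = 1.194 kg·m².
T = 2π√(I/(mgd)) = 2π√(1.194/(3.29 × 9.81 × 0.426)) = 1.85 s.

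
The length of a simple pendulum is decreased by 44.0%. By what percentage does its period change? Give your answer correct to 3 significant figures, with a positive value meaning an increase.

T ∝ √L, so T'/T = √(0.5600) = 0.7483.
Percentage change in T = (0.7483 − 1) × 100% = -25.2%.

-25.2%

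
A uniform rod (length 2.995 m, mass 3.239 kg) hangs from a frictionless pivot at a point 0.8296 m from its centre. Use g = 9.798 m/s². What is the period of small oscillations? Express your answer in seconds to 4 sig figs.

For a physical pendulum T = 2π√(I/(mgd)), with d = 0.82960 m from pivot to centre of mass.
I_cm = mL²/12 = 3.239 × 2.995²/12 = 2.4212 kg·m²; I = I_cm + md² = 2.4212 + 3.239 × 0.82960² = 4.6504 kg·m².
T = 2π√(4.6504/(3.239 × 9.798 × 0.82960)) = 2.641 s.

2.641 s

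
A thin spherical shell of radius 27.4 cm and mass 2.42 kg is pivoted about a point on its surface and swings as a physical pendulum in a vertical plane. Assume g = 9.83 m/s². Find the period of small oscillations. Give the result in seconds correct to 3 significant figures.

I_cm = (2/3)mr² = 0.1211 kg·m². The pivot is at distance d = 0.274 m from the centre of mass.
By the parallel-axis theorem, I = I_cm + md² = 0.1211 + 0.1817 = 0.3028 kg·m².
T = 2π√(I/(mgd)) = 2π√(0.3028/(2.42 × 9.83 × 0.274)) = 1.35 s.

1.35 s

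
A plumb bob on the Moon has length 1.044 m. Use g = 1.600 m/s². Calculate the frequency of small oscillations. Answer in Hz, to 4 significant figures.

0.1970 Hz

T = 2π√(L/g) = 2π√(1.044/1.600) = 5.0754 s, so f = 1/T = 0.1970 Hz.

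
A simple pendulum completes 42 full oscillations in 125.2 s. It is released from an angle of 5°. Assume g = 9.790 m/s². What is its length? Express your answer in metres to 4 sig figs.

T = 125.2/42 = 2.9810 s.
From T = 2π√(L/g), L = gT²/(4π²) = 9.790 × 2.9810²/(4π²) = 2.204 m.

2.204 m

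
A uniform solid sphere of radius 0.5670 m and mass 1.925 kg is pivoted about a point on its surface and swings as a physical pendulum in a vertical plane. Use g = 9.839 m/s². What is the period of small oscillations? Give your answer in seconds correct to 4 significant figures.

I_cm = (2/5)mr² = 0.24755 kg·m². The pivot is at distance d = 0.5670 m from the centre of mass.
By the parallel-axis theorem, I = I_cm + md² = 0.24755 + 0.61887 = 0.86641 kg·m².
T = 2π√(I/(mgd)) = 2π√(0.86641/(1.925 × 9.839 × 0.5670)) = 1.785 s.

1.785 s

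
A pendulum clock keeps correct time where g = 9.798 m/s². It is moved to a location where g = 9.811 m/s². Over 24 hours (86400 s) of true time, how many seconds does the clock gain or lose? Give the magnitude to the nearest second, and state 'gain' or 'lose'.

gain 57 s

The clock's period scales as T ∝ 1/√g, so T'/T = √(9.798/9.811) = 0.999337.
In 86400 s of true time the clock registers 86400/0.999337 = 86457.3 s, so it gains 57 s.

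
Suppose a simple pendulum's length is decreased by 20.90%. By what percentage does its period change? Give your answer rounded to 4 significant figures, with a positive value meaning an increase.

-11.06%

T ∝ √L, so T'/T = √(0.79100) = 0.88938.
Percentage change in T = (0.88938 − 1) × 100% = -11.06%.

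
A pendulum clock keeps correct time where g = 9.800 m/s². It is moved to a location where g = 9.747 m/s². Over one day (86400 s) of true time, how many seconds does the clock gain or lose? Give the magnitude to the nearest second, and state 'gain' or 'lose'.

The clock's period scales as T ∝ 1/√g, so T'/T = √(9.800/9.747) = 1.00272.
In 86400 s of true time the clock registers 86400/1.00272 = 86166.1 s, so it loses 234 s.

lose 234 s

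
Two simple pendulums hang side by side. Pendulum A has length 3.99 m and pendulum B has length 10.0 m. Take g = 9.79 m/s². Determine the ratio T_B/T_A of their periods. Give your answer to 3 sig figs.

1.58

T ∝ √L, so T_B/T_A = √(L_B/L_A) = √(10.0/3.99) = 1.58.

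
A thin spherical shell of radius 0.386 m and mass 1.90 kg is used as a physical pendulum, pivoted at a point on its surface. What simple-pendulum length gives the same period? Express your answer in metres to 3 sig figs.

0.643 m

The equivalent simple-pendulum length is L_eq = I/(md), where I is about the pivot and d = 0.3860 m.
I_cm = (2/3)mR² = 0.1887 kg·m², so I = I_cm + md² = 0.1887 + 0.2831 = 0.4718 kg·m².
L_eq = 0.4718/(1.90 × 0.3860) = 0.643 m.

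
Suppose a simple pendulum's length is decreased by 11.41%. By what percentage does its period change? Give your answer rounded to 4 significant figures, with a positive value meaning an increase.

T ∝ √L, so T'/T = √(0.88590) = 0.94122.
Percentage change in T = (0.94122 − 1) × 100% = -5.878%.

-5.878%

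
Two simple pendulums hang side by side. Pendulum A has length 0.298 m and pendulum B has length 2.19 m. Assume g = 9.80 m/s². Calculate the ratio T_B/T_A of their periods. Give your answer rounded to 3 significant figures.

T ∝ √L, so T_B/T_A = √(L_B/L_A) = √(2.19/0.298) = 2.71.

2.71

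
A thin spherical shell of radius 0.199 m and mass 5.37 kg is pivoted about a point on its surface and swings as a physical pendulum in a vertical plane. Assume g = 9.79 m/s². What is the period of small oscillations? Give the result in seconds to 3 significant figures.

I_cm = (2/3)mr² = 0.1418 kg·m². The pivot is at distance d = 0.199 m from the centre of mass.
By the parallel-axis theorem, I = I_cm + md² = 0.1418 + 0.2127 = 0.3544 kg·m².
T = 2π√(I/(mgd)) = 2π√(0.3544/(5.37 × 9.79 × 0.199)) = 1.16 s.

1.16 s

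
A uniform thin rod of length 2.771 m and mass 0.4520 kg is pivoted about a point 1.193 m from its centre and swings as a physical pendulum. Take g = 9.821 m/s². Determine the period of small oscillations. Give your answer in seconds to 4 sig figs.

For a physical pendulum T = 2π√(I/(mgd)), with d = 1.1930 m from pivot to centre of mass.
I_cm = mL²/12 = 0.4520 × 2.771²/12 = 0.28922 kg·m²; I = I_cm + md² = 0.28922 + 0.4520 × 1.1930² = 0.93253 kg·m².
T = 2π√(0.93253/(0.4520 × 9.821 × 1.1930)) = 2.637 s.

2.637 s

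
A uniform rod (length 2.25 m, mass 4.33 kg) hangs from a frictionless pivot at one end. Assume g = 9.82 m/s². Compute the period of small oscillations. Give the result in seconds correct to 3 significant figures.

2.46 s

For a physical pendulum T = 2π√(I/(mgd)), with d = 1.125 m from pivot to centre of mass.
I_cm = mL²/12 = 4.33 × 2.25²/12 = 1.827 kg·m²; I = I_cm + md² = 1.827 + 4.33 × 1.125² = 7.307 kg·m².
T = 2π√(7.307/(4.33 × 9.82 × 1.125)) = 2.46 s.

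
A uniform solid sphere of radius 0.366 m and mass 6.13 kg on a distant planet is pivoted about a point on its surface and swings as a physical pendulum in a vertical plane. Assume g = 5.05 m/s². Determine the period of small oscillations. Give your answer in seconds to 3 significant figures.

I_cm = (2/5)mr² = 0.3285 kg·m². The pivot is at distance d = 0.366 m from the centre of mass.
By the parallel-axis theorem, I = I_cm + md² = 0.3285 + 0.8212 = 1.150 kg·m².
T = 2π√(I/(mgd)) = 2π√(1.150/(6.13 × 5.05 × 0.366)) = 2.00 s.

2.00 s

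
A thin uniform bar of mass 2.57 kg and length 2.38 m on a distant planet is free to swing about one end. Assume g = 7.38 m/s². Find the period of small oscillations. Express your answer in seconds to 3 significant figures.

For a physical pendulum T = 2π√(I/(mgd)), with d = 1.190 m from pivot to centre of mass.
I_cm = mL²/12 = 2.57 × 2.38²/12 = 1.213 kg·m²; I = I_cm + md² = 1.213 + 2.57 × 1.190² = 4.853 kg·m².
T = 2π√(4.853/(2.57 × 7.38 × 1.190)) = 2.91 s.

2.91 s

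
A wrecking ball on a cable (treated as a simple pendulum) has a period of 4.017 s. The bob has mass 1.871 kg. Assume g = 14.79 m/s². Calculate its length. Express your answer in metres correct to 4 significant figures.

From T = 2π√(L/g), L = gT²/(4π²) = 14.79 × 4.0170²/(4π²) = 6.045 m.

6.045 m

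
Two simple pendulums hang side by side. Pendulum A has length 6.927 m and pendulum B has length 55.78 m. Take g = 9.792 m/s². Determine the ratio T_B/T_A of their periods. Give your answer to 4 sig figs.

2.838

T ∝ √L, so T_B/T_A = √(L_B/L_A) = √(55.78/6.927) = 2.838.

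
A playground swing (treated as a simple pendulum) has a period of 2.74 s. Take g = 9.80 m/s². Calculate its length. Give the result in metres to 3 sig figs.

1.86 m

From T = 2π√(L/g), L = gT²/(4π²) = 9.80 × 2.740²/(4π²) = 1.86 m.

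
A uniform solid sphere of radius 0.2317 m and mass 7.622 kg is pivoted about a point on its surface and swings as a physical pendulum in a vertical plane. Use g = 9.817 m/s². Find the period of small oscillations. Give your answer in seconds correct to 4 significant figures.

1.142 s

I_cm = (2/5)mr² = 0.16367 kg·m². The pivot is at distance d = 0.2317 m from the centre of mass.
By the parallel-axis theorem, I = I_cm + md² = 0.16367 + 0.40919 = 0.57286 kg·m².
T = 2π√(I/(mgd)) = 2π√(0.57286/(7.622 × 9.817 × 0.2317)) = 1.142 s.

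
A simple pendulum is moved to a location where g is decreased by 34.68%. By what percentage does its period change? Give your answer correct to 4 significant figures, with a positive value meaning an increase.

T ∝ 1/√g, so T'/T = 1/√(0.65320) = 1.2373.
Percentage change in T = (1.2373 − 1) × 100% = 23.73%.

23.73%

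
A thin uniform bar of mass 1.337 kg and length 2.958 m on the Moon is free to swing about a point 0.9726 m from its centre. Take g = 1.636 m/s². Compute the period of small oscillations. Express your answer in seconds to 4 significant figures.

6.447 s

For a physical pendulum T = 2π√(I/(mgd)), with d = 0.97260 m from pivot to centre of mass.
I_cm = mL²/12 = 1.337 × 2.958²/12 = 0.97487 kg·m²; I = I_cm + md² = 0.97487 + 1.337 × 0.97260² = 2.2396 kg·m².
T = 2π√(2.2396/(1.337 × 1.636 × 0.97260)) = 6.447 s.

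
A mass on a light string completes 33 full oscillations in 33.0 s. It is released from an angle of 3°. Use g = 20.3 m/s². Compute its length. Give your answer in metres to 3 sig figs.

T = 33.0/33 = 1.000 s.
From T = 2π√(L/g), L = gT²/(4π²) = 20.3 × 1.000²/(4π²) = 0.514 m.

0.514 m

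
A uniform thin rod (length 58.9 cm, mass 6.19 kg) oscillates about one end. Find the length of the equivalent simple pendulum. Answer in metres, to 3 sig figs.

0.393 m

The equivalent simple-pendulum length is L_eq = I/(md), where I is about the pivot and d = 0.2945 m.
I_cm = (1/12)mL² = 0.1790 kg·m², so I = I_cm + md² = 0.1790 + 0.5369 = 0.7158 kg·m².
L_eq = 0.7158/(6.19 × 0.2945) = 0.393 m.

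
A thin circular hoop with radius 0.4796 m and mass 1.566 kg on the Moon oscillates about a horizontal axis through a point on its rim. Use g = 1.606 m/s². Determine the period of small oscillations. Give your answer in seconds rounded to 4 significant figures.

4.856 s

I_cm = mr² = 0.36021 kg·m². The pivot is at distance d = 0.4796 m from the centre of mass.
By the parallel-axis theorem, I = I_cm + md² = 0.36021 + 0.36021 = 0.72041 kg·m².
T = 2π√(I/(mgd)) = 2π√(0.72041/(1.566 × 1.606 × 0.4796)) = 4.856 s.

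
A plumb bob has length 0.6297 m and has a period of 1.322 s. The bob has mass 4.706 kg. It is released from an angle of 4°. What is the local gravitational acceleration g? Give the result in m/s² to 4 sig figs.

From T = 2π√(L/g), g = 4π²L/T² = 4π² × 0.6297/1.3220² = 14.22 m/s².

14.22 m/s²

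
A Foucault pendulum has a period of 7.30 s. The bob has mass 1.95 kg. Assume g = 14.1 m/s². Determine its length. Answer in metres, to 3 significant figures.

From T = 2π√(L/g), L = gT²/(4π²) = 14.1 × 7.300²/(4π²) = 19.0 m.

19.0 m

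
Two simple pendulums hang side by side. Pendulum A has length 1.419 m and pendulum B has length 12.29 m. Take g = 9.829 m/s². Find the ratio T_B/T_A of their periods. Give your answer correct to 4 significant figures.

T ∝ √L, so T_B/T_A = √(L_B/L_A) = √(12.29/1.419) = 2.943.

2.943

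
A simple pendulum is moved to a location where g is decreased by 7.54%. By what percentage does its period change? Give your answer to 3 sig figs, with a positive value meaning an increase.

T ∝ 1/√g, so T'/T = 1/√(0.9246) = 1.040.
Percentage change in T = (1.040 − 1) × 100% = 4.00%.

4.00%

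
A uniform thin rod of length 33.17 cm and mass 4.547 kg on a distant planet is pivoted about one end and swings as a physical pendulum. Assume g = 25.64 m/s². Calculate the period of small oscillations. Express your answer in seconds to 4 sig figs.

0.5835 s

For a physical pendulum T = 2π√(I/(mgd)), with d = 0.16585 m from pivot to centre of mass.
I_cm = mL²/12 = 4.547 × 0.3317²/12 = 0.041690 kg·m²; I = I_cm + md² = 0.041690 + 4.547 × 0.16585² = 0.16676 kg·m².
T = 2π√(0.16676/(4.547 × 25.64 × 0.16585)) = 0.5835 s.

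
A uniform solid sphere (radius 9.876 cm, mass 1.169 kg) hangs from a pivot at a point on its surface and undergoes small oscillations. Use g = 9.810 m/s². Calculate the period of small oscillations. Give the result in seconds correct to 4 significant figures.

I_cm = (2/5)mr² = 0.0045608 kg·m². The pivot is at distance d = 0.09876 m from the centre of mass.
By the parallel-axis theorem, I = I_cm + md² = 0.0045608 + 0.011402 = 0.015963 kg·m².
T = 2π√(I/(mgd)) = 2π√(0.015963/(1.169 × 9.810 × 0.09876)) = 0.7459 s.

0.7459 s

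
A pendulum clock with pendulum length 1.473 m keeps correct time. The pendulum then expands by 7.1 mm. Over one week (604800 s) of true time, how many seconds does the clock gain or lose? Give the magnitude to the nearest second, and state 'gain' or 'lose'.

lose 1452 s

T ∝ √L, so T'/T = √(1.48010/1.473) = 1.00241.
In 604800 s of true time the clock registers 604800/1.00241 = 603347.7 s, so it loses 1452 s.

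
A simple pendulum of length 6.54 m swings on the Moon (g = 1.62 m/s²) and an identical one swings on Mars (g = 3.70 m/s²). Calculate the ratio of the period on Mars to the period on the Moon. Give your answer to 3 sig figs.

0.662

T ∝ 1/√g, so T₂/T₁ = √(g₁/g₂) = √(1.62/3.70) = 0.662.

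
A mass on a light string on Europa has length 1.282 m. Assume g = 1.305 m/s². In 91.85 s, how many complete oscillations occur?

14

T = 2π√(L/g) = 2π√(1.282/1.305) = 6.2276 s.
Number of complete oscillations = ⌊91.85/6.2276⌋ = ⌊14.749⌋ = 14.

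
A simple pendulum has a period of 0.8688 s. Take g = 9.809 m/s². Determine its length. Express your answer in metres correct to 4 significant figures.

0.1875 m

From T = 2π√(L/g), L = gT²/(4π²) = 9.809 × 0.86880²/(4π²) = 0.1875 m.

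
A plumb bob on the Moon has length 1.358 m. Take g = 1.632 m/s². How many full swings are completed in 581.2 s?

T = 2π√(L/g) = 2π√(1.358/1.632) = 5.7315 s.
Number of complete oscillations = ⌊581.2/5.7315⌋ = ⌊101.40⌋ = 101.

101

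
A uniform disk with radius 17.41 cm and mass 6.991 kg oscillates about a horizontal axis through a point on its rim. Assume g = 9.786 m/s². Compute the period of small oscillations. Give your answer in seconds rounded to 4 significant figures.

1.026 s

I_cm = ½mr² = 0.10595 kg·m². The pivot is at distance d = 0.1741 m from the centre of mass.
By the parallel-axis theorem, I = I_cm + md² = 0.10595 + 0.21190 = 0.31785 kg·m².
T = 2π√(I/(mgd)) = 2π√(0.31785/(6.991 × 9.786 × 0.1741)) = 1.026 s.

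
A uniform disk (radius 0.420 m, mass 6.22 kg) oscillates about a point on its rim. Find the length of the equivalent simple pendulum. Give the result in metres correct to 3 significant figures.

0.630 m

The equivalent simple-pendulum length is L_eq = I/(md), where I is about the pivot and d = 0.4200 m.
I_cm = ½mR² = 0.5486 kg·m², so I = I_cm + md² = 0.5486 + 1.097 = 1.646 kg·m².
L_eq = 1.646/(6.22 × 0.4200) = 0.630 m.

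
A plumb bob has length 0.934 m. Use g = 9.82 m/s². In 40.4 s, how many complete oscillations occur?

20

T = 2π√(L/g) = 2π√(0.934/9.82) = 1.938 s.
Number of complete oscillations = ⌊40.4/1.938⌋ = ⌊20.85⌋ = 20.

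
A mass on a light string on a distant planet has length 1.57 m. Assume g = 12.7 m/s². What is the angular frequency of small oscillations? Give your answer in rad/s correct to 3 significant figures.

ω = √(g/L) = √(12.7/1.57) = 2.84 rad/s.

2.84 rad/s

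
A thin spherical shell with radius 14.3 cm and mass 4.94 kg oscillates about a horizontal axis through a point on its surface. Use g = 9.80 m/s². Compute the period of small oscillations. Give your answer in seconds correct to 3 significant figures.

0.980 s

I_cm = (2/3)mr² = 0.06735 kg·m². The pivot is at distance d = 0.143 m from the centre of mass.
By the parallel-axis theorem, I = I_cm + md² = 0.06735 + 0.1010 = 0.1684 kg·m².
T = 2π√(I/(mgd)) = 2π√(0.1684/(4.94 × 9.80 × 0.143)) = 0.980 s.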